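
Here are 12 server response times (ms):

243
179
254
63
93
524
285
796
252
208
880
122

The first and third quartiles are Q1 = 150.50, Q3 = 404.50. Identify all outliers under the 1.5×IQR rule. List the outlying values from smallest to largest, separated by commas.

IQR = Q3 − Q1 = 404.50 − 150.50 = 254.00.
Lower fence = Q1 − 1.5·IQR = 150.50 − 381.00 = -230.50.
Upper fence = Q3 + 1.5·IQR = 404.50 + 381.00 = 785.50.
796 > 785.50 → outlier.
880 > 785.50 → outlier.
All remaining values lie within [-230.50, 785.50].

796, 880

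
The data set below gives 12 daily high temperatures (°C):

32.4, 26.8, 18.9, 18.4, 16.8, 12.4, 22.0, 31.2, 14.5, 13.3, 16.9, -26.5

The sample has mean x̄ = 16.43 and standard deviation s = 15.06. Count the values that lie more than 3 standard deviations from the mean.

Cutoffs: x̄ ± 3s = [-28.75, 61.61].
Every value lies within the cutoffs.

0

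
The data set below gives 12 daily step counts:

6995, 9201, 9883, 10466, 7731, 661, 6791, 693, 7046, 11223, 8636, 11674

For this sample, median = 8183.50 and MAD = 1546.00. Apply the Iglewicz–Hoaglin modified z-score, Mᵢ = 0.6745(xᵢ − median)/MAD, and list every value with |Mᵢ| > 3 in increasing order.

|Mᵢ| > 3 ⇔ |xᵢ − 8183.50| > 3·1546.00/0.6745 = 6876.20.
So outliers lie outside [1307.30, 15059.70].
661: M = -3.28 → outlier.
693: M = -3.27 → outlier.

661, 693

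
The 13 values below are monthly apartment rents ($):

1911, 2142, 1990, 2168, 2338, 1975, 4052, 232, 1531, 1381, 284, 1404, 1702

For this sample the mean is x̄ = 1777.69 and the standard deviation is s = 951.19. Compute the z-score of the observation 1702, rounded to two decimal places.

-0.08

z = (1702 − 1777.69) / 951.19 = -0.08.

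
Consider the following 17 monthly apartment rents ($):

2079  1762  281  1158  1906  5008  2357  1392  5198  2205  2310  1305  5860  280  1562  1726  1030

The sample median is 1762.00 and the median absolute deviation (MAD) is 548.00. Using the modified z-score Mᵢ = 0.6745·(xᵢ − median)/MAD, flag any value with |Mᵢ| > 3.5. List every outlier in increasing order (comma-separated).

5008, 5198, 5860

|Mᵢ| > 3.5 ⇔ |xᵢ − 1762.00| > 3.5·548.00/0.6745 = 2843.59.
So outliers lie outside [-1081.59, 4605.59].
5008: M = 4.00 → outlier.
5198: M = 4.23 → outlier.
5860: M = 5.04 → outlier.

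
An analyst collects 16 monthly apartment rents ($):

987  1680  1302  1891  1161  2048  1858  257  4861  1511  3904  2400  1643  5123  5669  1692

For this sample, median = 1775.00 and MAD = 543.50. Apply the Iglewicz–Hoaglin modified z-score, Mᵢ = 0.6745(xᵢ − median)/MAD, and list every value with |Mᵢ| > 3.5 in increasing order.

|Mᵢ| > 3.5 ⇔ |xᵢ − 1775.00| > 3.5·543.50/0.6745 = 2820.24.
So outliers lie outside [-1045.24, 4595.24].
4861: M = 3.83 → outlier.
5123: M = 4.15 → outlier.
5669: M = 4.83 → outlier.

4861, 5123, 5669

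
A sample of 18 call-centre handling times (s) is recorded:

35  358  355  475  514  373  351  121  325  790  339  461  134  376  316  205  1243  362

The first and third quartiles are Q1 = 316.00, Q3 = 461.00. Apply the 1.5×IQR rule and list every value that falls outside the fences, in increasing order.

IQR = Q3 − Q1 = 461.00 − 316.00 = 145.00.
Lower fence = Q1 − 1.5·IQR = 316.00 − 217.50 = 98.50.
Upper fence = Q3 + 1.5·IQR = 461.00 + 217.50 = 678.50.
35 < 98.50 → outlier.
790 > 678.50 → outlier.
1243 > 678.50 → outlier.
All remaining values lie within [98.50, 678.50].

35, 790, 1243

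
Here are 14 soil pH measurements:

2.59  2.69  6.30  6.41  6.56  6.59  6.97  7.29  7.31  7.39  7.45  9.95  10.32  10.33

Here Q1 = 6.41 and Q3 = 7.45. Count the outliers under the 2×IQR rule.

IQR = 1.04; fences at 6.41 − 2.08 = 4.33 and 7.45 + 2.08 = 9.53.
Outside the cutoffs: 2.59, 2.69, 9.95, 10.32, 10.33.

5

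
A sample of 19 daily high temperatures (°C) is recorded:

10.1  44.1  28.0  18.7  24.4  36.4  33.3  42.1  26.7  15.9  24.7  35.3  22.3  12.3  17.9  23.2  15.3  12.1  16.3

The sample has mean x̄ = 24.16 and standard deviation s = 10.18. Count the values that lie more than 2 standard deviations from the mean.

Cutoffs: x̄ ± 2s = [3.80, 44.52].
Every value lies within the cutoffs.

0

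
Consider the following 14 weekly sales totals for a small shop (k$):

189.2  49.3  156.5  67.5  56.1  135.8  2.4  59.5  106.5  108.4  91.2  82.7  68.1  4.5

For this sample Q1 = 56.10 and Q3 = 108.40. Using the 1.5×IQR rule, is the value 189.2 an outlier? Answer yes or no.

yes

IQR = Q3 − Q1 = 108.40 − 56.10 = 52.30.
Lower fence = Q1 − 1.5·IQR = 56.10 − 78.45 = -22.35.
Upper fence = Q3 + 1.5·IQR = 108.40 + 78.45 = 186.85.
189.2 lies above the upper fence.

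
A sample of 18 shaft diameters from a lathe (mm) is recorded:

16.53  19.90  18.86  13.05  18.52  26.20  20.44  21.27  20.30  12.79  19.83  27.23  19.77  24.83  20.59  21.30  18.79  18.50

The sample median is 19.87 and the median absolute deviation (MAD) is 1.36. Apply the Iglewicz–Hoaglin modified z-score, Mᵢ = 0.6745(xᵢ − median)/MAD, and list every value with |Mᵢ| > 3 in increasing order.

12.79, 13.05, 26.20, 27.23

|Mᵢ| > 3 ⇔ |xᵢ − 19.87| > 3·1.36/0.6745 = 6.05.
So outliers lie outside [13.82, 25.92].
12.79: M = -3.51 → outlier.
13.05: M = -3.38 → outlier.
26.20: M = 3.14 → outlier.
27.23: M = 3.65 → outlier.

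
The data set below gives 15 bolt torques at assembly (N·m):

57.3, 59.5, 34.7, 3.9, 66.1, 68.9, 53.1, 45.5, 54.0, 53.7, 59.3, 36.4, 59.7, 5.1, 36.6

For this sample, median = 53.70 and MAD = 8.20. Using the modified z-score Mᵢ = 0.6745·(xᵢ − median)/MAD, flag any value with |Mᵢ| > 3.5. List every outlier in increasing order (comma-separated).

|Mᵢ| > 3.5 ⇔ |xᵢ − 53.70| > 3.5·8.20/0.6745 = 42.55.
So outliers lie outside [11.15, 96.25].
3.9: M = -4.10 → outlier.
5.1: M = -4.00 → outlier.

3.9, 5.1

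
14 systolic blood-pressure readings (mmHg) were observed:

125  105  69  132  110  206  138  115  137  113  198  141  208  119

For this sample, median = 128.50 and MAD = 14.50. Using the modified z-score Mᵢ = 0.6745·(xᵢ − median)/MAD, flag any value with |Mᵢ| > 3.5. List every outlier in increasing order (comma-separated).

206, 208

|Mᵢ| > 3.5 ⇔ |xᵢ − 128.50| > 3.5·14.50/0.6745 = 75.24.
So outliers lie outside [53.26, 203.74].
206: M = 3.61 → outlier.
208: M = 3.70 → outlier.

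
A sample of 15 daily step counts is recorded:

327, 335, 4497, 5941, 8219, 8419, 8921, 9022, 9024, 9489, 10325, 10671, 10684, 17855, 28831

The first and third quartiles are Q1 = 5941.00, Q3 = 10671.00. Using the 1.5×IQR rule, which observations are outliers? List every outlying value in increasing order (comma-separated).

17855, 28831

IQR = Q3 − Q1 = 10671.00 − 5941.00 = 4730.00.
Lower fence = Q1 − 1.5·IQR = 5941.00 − 7095.00 = -1154.00.
Upper fence = Q3 + 1.5·IQR = 10671.00 + 7095.00 = 17766.00.
17855 > 17766.00 → outlier.
28831 > 17766.00 → outlier.
All remaining values lie within [-1154.00, 17766.00].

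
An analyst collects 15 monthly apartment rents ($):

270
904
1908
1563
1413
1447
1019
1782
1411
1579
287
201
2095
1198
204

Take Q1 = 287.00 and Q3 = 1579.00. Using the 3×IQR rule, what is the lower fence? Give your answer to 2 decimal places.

-3589.00

IQR = Q3 − Q1 = 1579.00 − 287.00 = 1292.00.
Lower fence = Q1 − 3·IQR = 287.00 − 3876.00 = -3589.00.
Upper fence = Q3 + 3·IQR = 1579.00 + 3876.00 = 5455.00.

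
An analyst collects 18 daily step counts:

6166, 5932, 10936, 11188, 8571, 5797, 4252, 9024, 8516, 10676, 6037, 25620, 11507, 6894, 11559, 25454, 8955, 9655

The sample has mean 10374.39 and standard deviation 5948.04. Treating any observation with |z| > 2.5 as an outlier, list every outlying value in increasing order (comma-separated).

25454, 25620

Cutoffs at x̄ ± 2.5s: 10374.39 ± 2.5·5948.04 = [-4495.71, 25244.49].
25454: z = 2.54, |z| > 2.5 → outlier.
25620: z = 2.56, |z| > 2.5 → outlier.
Every other value lies within [-4495.71, 25244.49].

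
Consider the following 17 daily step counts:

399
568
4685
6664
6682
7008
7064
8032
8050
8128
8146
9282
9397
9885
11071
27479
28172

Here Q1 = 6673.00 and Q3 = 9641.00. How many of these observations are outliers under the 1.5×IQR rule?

IQR = 2968.00; fences at 6673.00 − 4452.00 = 2221.00 and 9641.00 + 4452.00 = 14093.00.
Outside the cutoffs: 399, 568, 27479, 28172.

4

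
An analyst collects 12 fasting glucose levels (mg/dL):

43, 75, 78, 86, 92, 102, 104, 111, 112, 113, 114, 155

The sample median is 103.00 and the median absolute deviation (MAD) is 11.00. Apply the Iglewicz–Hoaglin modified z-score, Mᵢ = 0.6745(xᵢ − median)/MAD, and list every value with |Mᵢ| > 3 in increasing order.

43, 155

|Mᵢ| > 3 ⇔ |xᵢ − 103.00| > 3·11.00/0.6745 = 48.93.
So outliers lie outside [54.07, 151.93].
43: M = -3.68 → outlier.
155: M = 3.19 → outlier.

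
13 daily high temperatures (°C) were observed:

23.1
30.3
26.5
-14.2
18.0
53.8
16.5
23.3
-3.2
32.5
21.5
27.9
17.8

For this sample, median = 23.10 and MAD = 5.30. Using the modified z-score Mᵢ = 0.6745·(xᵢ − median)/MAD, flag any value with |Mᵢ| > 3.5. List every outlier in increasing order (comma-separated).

-14.2, 53.8

|Mᵢ| > 3.5 ⇔ |xᵢ − 23.10| > 3.5·5.30/0.6745 = 27.50.
So outliers lie outside [-4.40, 50.60].
-14.2: M = -4.75 → outlier.
53.8: M = 3.91 → outlier.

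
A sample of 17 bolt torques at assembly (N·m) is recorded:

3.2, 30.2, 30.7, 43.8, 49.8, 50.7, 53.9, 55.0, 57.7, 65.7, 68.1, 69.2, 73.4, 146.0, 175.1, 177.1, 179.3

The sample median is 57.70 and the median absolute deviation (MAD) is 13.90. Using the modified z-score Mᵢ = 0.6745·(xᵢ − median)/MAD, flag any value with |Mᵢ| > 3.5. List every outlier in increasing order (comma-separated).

|Mᵢ| > 3.5 ⇔ |xᵢ − 57.70| > 3.5·13.90/0.6745 = 72.13.
So outliers lie outside [-14.43, 129.83].
146.0: M = 4.28 → outlier.
175.1: M = 5.70 → outlier.
177.1: M = 5.79 → outlier.
179.3: M = 5.90 → outlier.

146.0, 175.1, 177.1, 179.3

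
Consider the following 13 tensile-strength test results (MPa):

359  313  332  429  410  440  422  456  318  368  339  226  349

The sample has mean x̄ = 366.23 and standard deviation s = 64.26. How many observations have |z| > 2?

1

Cutoffs: x̄ ± 2s = [237.71, 494.75].
Outside the cutoffs: 226.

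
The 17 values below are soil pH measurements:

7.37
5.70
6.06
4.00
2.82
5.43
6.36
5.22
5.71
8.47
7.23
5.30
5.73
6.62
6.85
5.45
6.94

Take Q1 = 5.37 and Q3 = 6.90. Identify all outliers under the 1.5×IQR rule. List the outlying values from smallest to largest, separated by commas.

IQR = Q3 − Q1 = 6.90 − 5.37 = 1.53.
Lower fence = Q1 − 1.5·IQR = 5.37 − 2.295 = 3.075.
Upper fence = Q3 + 1.5·IQR = 6.90 + 2.295 = 9.195.
2.82 < 3.075 → outlier.
All remaining values lie within [3.075, 9.195].

2.82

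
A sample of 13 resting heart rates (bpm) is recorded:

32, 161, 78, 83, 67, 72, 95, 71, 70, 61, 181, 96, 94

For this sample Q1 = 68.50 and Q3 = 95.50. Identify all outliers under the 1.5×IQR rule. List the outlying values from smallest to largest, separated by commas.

161, 181

IQR = Q3 − Q1 = 95.50 − 68.50 = 27.00.
Lower fence = Q1 − 1.5·IQR = 68.50 − 40.50 = 28.00.
Upper fence = Q3 + 1.5·IQR = 95.50 + 40.50 = 136.00.
161 > 136.00 → outlier.
181 > 136.00 → outlier.
All remaining values lie within [28.00, 136.00].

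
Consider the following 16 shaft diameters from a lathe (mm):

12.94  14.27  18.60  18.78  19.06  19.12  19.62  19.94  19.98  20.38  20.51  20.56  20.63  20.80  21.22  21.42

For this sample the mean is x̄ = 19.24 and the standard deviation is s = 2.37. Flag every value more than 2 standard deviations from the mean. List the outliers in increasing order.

12.94, 14.27

Cutoffs at x̄ ± 2s: 19.24 ± 2·2.37 = [14.50, 23.98].
12.94: z = -2.66, |z| > 2 → outlier.
14.27: z = -2.10, |z| > 2 → outlier.
Every other value lies within [14.50, 23.98].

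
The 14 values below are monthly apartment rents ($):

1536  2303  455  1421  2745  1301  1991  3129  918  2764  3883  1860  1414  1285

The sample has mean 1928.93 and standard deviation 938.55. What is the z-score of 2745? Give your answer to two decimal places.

0.87

z = (2745 − 1928.93) / 938.55 = 0.87.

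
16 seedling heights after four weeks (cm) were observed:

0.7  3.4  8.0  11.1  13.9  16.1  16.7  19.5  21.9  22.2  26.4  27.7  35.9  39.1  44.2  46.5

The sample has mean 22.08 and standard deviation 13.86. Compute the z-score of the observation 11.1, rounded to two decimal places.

z = (11.1 − 22.08) / 13.86 = -0.79.

-0.79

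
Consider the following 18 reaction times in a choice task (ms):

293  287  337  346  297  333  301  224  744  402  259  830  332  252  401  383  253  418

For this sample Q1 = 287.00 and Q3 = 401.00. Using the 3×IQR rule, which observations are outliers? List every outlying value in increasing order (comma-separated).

IQR = Q3 − Q1 = 401.00 − 287.00 = 114.00.
Lower fence = Q1 − 3·IQR = 287.00 − 342.00 = -55.00.
Upper fence = Q3 + 3·IQR = 401.00 + 342.00 = 743.00.
744 > 743.00 → outlier.
830 > 743.00 → outlier.
All remaining values lie within [-55.00, 743.00].

744, 830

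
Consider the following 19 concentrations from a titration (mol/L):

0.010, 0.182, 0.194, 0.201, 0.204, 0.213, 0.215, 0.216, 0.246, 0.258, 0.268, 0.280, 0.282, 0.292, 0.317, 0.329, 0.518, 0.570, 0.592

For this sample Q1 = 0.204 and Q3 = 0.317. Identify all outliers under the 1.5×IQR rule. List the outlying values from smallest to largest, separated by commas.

IQR = Q3 − Q1 = 0.317 − 0.204 = 0.113.
Lower fence = Q1 − 1.5·IQR = 0.204 − 0.1695 = 0.0345.
Upper fence = Q3 + 1.5·IQR = 0.317 + 0.1695 = 0.4865.
0.010 < 0.0345 → outlier.
0.518 > 0.4865 → outlier.
0.570 > 0.4865 → outlier.
0.592 > 0.4865 → outlier.
All remaining values lie within [0.0345, 0.4865].

0.010, 0.518, 0.570, 0.592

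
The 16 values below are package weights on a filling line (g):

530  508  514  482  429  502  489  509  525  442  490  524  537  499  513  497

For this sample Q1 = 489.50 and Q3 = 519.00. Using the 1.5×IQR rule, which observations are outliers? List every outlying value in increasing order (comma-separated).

IQR = Q3 − Q1 = 519.00 − 489.50 = 29.50.
Lower fence = Q1 − 1.5·IQR = 489.50 − 44.25 = 445.25.
Upper fence = Q3 + 1.5·IQR = 519.00 + 44.25 = 563.25.
429 < 445.25 → outlier.
442 < 445.25 → outlier.
All remaining values lie within [445.25, 563.25].

429, 442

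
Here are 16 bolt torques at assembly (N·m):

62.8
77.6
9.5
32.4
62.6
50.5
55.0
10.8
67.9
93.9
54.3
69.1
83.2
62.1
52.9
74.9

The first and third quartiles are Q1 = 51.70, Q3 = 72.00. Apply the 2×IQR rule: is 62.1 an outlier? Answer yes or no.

no

IQR = Q3 − Q1 = 72.00 − 51.70 = 20.30.
Lower fence = Q1 − 2·IQR = 51.70 − 40.60 = 11.10.
Upper fence = Q3 + 2·IQR = 72.00 + 40.60 = 112.60.
62.1 lies within [11.10, 112.60].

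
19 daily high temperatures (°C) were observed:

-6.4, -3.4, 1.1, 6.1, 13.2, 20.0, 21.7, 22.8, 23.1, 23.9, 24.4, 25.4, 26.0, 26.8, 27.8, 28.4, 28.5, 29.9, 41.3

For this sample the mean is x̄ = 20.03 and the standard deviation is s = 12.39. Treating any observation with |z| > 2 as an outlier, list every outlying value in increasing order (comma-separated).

Cutoffs at x̄ ± 2s: 20.03 ± 2·12.39 = [-4.75, 44.81].
-6.4: z = -2.13, |z| > 2 → outlier.
Every other value lies within [-4.75, 44.81].

-6.4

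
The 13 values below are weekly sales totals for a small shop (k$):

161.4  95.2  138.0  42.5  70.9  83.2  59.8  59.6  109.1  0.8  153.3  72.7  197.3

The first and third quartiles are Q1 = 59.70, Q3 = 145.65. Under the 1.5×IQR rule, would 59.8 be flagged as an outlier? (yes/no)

IQR = Q3 − Q1 = 145.65 − 59.70 = 85.95.
Lower fence = Q1 − 1.5·IQR = 59.70 − 128.925 = -69.225.
Upper fence = Q3 + 1.5·IQR = 145.65 + 128.925 = 274.575.
59.8 lies within [-69.225, 274.575].

no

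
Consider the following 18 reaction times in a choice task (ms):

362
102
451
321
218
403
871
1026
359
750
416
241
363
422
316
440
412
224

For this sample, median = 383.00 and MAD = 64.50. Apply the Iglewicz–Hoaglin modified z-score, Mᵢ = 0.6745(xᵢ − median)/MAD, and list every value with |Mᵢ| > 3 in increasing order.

|Mᵢ| > 3 ⇔ |xᵢ − 383.00| > 3·64.50/0.6745 = 286.88.
So outliers lie outside [96.12, 669.88].
750: M = 3.84 → outlier.
871: M = 5.10 → outlier.
1026: M = 6.72 → outlier.

750, 871, 1026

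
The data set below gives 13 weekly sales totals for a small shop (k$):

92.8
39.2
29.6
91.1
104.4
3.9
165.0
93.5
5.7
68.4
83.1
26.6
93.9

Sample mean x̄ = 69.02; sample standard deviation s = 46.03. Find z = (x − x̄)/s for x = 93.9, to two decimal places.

z = (93.9 − 69.02) / 46.03 = 0.54.

0.54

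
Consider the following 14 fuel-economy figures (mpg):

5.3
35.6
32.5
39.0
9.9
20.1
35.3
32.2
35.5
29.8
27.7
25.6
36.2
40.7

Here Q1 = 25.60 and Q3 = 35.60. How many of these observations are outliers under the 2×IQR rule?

1

IQR = 10.00; fences at 25.60 − 20.00 = 5.60 and 35.60 + 20.00 = 55.60.
Outside the cutoffs: 5.3.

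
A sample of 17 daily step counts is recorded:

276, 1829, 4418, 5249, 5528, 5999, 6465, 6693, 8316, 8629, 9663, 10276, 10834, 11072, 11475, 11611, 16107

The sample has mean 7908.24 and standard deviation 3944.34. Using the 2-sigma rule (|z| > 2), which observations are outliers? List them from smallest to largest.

Cutoffs at x̄ ± 2s: 7908.24 ± 2·3944.34 = [19.56, 15796.92].
16107: z = 2.08, |z| > 2 → outlier.
Every other value lies within [19.56, 15796.92].

16107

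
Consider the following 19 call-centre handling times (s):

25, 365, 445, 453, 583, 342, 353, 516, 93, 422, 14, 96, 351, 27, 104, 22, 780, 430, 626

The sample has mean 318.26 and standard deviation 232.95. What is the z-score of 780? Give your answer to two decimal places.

1.98

z = (780 − 318.26) / 232.95 = 1.98.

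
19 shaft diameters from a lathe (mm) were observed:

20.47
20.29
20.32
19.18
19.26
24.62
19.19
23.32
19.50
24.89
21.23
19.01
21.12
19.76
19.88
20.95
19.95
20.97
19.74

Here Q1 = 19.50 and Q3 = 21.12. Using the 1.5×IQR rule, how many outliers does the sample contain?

IQR = 1.62; fences at 19.50 − 2.43 = 17.07 and 21.12 + 2.43 = 23.55.
Outside the cutoffs: 24.62, 24.89.

2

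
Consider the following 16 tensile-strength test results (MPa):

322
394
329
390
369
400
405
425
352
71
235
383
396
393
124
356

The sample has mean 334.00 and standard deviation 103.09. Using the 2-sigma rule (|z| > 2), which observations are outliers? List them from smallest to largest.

Cutoffs at x̄ ± 2s: 334.00 ± 2·103.09 = [127.82, 540.18].
71: z = -2.55, |z| > 2 → outlier.
124: z = -2.04, |z| > 2 → outlier.
Every other value lies within [127.82, 540.18].

71, 124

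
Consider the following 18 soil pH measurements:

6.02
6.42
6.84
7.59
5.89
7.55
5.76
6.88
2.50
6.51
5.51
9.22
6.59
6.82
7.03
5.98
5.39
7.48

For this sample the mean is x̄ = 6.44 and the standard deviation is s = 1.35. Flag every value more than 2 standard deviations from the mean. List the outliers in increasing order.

Cutoffs at x̄ ± 2s: 6.44 ± 2·1.35 = [3.74, 9.14].
2.50: z = -2.92, |z| > 2 → outlier.
9.22: z = 2.06, |z| > 2 → outlier.
Every other value lies within [3.74, 9.14].

2.50, 9.22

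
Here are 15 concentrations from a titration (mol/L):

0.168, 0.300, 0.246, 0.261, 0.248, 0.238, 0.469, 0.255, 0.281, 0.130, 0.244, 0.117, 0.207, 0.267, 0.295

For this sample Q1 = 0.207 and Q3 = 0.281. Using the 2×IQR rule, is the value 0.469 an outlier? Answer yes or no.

yes

IQR = Q3 − Q1 = 0.281 − 0.207 = 0.074.
Lower fence = Q1 − 2·IQR = 0.207 − 0.148 = 0.059.
Upper fence = Q3 + 2·IQR = 0.281 + 0.148 = 0.429.
0.469 lies above the upper fence.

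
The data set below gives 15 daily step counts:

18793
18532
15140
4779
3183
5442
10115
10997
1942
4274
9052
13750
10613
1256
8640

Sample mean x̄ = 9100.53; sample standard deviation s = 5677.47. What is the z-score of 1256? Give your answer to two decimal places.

-1.38

z = (1256 − 9100.53) / 5677.47 = -1.38.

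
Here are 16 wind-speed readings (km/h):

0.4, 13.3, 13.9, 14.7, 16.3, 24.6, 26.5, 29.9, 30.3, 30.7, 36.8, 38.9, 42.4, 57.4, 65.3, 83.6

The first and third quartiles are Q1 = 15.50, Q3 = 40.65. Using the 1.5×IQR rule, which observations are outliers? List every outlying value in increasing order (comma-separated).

83.6

IQR = Q3 − Q1 = 40.65 − 15.50 = 25.15.
Lower fence = Q1 − 1.5·IQR = 15.50 − 37.725 = -22.225.
Upper fence = Q3 + 1.5·IQR = 40.65 + 37.725 = 78.375.
83.6 > 78.375 → outlier.
All remaining values lie within [-22.225, 78.375].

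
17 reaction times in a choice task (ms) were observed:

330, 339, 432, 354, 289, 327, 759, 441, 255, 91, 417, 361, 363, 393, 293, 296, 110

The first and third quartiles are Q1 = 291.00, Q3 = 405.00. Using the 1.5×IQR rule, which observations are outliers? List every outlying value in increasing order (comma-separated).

91, 110, 759

IQR = Q3 − Q1 = 405.00 − 291.00 = 114.00.
Lower fence = Q1 − 1.5·IQR = 291.00 − 171.00 = 120.00.
Upper fence = Q3 + 1.5·IQR = 405.00 + 171.00 = 576.00.
91 < 120.00 → outlier.
110 < 120.00 → outlier.
759 > 576.00 → outlier.
All remaining values lie within [120.00, 576.00].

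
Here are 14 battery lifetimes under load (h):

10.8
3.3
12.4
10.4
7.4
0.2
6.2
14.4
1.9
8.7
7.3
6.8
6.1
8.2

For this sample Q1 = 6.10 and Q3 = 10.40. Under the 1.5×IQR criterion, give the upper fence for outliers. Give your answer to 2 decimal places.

16.85

IQR = Q3 − Q1 = 10.40 − 6.10 = 4.30.
Lower fence = Q1 − 1.5·IQR = 6.10 − 6.45 = -0.35.
Upper fence = Q3 + 1.5·IQR = 10.40 + 6.45 = 16.85.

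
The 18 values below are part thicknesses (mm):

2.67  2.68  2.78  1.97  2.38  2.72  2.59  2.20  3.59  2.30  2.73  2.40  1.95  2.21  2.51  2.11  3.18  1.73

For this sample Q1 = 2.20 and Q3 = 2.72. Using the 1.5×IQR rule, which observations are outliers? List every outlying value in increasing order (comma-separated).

3.59

IQR = Q3 − Q1 = 2.72 − 2.20 = 0.52.
Lower fence = Q1 − 1.5·IQR = 2.20 − 0.78 = 1.42.
Upper fence = Q3 + 1.5·IQR = 2.72 + 0.78 = 3.50.
3.59 > 3.50 → outlier.
All remaining values lie within [1.42, 3.50].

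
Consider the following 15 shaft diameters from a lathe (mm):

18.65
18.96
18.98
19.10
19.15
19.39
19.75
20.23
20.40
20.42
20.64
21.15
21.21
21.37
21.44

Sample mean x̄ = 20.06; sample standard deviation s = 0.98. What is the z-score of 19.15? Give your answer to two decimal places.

-0.93

z = (19.15 − 20.06) / 0.98 = -0.93.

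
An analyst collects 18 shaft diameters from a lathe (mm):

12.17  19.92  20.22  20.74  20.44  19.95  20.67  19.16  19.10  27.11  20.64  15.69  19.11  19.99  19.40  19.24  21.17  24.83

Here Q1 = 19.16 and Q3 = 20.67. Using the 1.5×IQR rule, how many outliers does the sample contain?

4

IQR = 1.51; fences at 19.16 − 2.265 = 16.895 and 20.67 + 2.265 = 22.935.
Outside the cutoffs: 12.17, 15.69, 24.83, 27.11.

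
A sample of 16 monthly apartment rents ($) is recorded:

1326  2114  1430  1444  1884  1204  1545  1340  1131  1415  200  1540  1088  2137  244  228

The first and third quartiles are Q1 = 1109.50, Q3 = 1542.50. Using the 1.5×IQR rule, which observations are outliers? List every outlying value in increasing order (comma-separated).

200, 228, 244

IQR = Q3 − Q1 = 1542.50 − 1109.50 = 433.00.
Lower fence = Q1 − 1.5·IQR = 1109.50 − 649.50 = 460.00.
Upper fence = Q3 + 1.5·IQR = 1542.50 + 649.50 = 2192.00.
200 < 460.00 → outlier.
228 < 460.00 → outlier.
244 < 460.00 → outlier.
All remaining values lie within [460.00, 2192.00].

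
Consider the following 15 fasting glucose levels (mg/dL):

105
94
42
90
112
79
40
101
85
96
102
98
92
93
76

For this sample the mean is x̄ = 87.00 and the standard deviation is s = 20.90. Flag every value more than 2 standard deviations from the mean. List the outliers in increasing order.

Cutoffs at x̄ ± 2s: 87.00 ± 2·20.90 = [45.20, 128.80].
40: z = -2.25, |z| > 2 → outlier.
42: z = -2.15, |z| > 2 → outlier.
Every other value lies within [45.20, 128.80].

40, 42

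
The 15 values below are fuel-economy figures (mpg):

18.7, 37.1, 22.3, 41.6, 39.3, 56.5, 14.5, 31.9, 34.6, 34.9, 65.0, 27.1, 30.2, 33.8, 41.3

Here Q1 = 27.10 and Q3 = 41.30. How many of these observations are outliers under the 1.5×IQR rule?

1

IQR = 14.20; fences at 27.10 − 21.30 = 5.80 and 41.30 + 21.30 = 62.60.
Outside the cutoffs: 65.0.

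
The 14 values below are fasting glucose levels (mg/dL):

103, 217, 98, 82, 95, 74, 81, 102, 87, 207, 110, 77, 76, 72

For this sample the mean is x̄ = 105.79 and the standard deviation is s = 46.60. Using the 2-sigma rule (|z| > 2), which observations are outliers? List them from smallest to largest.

207, 217

Cutoffs at x̄ ± 2s: 105.79 ± 2·46.60 = [12.59, 198.99].
207: z = 2.17, |z| > 2 → outlier.
217: z = 2.39, |z| > 2 → outlier.
Every other value lies within [12.59, 198.99].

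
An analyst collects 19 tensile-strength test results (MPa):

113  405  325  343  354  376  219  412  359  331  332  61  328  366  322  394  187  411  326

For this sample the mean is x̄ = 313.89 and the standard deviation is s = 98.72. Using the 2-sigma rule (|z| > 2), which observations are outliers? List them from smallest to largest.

61, 113

Cutoffs at x̄ ± 2s: 313.89 ± 2·98.72 = [116.45, 511.33].
61: z = -2.56, |z| > 2 → outlier.
113: z = -2.03, |z| > 2 → outlier.
Every other value lies within [116.45, 511.33].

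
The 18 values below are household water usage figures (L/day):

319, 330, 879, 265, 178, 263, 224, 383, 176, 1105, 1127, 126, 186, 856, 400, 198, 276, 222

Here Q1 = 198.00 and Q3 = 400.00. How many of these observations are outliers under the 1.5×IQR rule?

IQR = 202.00; fences at 198.00 − 303.00 = -105.00 and 400.00 + 303.00 = 703.00.
Outside the cutoffs: 856, 879, 1105, 1127.

4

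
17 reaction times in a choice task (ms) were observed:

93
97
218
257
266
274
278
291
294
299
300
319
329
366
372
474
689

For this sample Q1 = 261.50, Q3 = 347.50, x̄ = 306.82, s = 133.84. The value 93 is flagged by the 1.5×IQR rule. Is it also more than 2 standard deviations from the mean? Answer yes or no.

no

z = (93 − 306.82) / 133.84 = -1.60.
|z| = 1.60 ≤ 2.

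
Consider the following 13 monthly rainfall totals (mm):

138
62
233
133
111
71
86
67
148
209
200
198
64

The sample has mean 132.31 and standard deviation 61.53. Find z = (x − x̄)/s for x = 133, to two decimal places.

0.01

z = (133 − 132.31) / 61.53 = 0.01.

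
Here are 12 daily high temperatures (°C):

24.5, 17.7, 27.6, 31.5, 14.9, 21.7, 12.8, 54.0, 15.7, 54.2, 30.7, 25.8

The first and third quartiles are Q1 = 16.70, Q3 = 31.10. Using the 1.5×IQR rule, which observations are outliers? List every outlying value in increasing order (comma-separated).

54.0, 54.2

IQR = Q3 − Q1 = 31.10 − 16.70 = 14.40.
Lower fence = Q1 − 1.5·IQR = 16.70 − 21.60 = -4.90.
Upper fence = Q3 + 1.5·IQR = 31.10 + 21.60 = 52.70.
54.0 > 52.70 → outlier.
54.2 > 52.70 → outlier.
All remaining values lie within [-4.90, 52.70].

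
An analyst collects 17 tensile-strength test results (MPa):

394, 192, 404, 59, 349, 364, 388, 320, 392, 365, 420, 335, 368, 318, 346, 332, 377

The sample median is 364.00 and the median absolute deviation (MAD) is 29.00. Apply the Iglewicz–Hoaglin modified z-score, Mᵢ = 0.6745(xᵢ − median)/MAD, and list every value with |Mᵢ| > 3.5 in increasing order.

59, 192

|Mᵢ| > 3.5 ⇔ |xᵢ − 364.00| > 3.5·29.00/0.6745 = 150.48.
So outliers lie outside [213.52, 514.48].
59: M = -7.09 → outlier.
192: M = -4.00 → outlier.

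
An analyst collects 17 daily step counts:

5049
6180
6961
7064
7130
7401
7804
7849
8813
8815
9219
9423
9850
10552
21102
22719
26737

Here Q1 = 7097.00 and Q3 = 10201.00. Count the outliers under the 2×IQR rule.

3

IQR = 3104.00; fences at 7097.00 − 6208.00 = 889.00 and 10201.00 + 6208.00 = 16409.00.
Outside the cutoffs: 21102, 22719, 26737.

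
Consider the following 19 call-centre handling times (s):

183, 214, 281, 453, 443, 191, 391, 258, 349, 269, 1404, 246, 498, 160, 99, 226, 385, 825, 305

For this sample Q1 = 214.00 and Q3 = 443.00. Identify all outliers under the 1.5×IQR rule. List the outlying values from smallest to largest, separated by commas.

825, 1404

IQR = Q3 − Q1 = 443.00 − 214.00 = 229.00.
Lower fence = Q1 − 1.5·IQR = 214.00 − 343.50 = -129.50.
Upper fence = Q3 + 1.5·IQR = 443.00 + 343.50 = 786.50.
825 > 786.50 → outlier.
1404 > 786.50 → outlier.
All remaining values lie within [-129.50, 786.50].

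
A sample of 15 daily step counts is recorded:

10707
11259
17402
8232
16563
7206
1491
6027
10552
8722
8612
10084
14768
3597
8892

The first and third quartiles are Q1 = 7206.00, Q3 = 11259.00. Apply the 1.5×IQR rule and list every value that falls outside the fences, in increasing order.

17402

IQR = Q3 − Q1 = 11259.00 − 7206.00 = 4053.00.
Lower fence = Q1 − 1.5·IQR = 7206.00 − 6079.50 = 1126.50.
Upper fence = Q3 + 1.5·IQR = 11259.00 + 6079.50 = 17338.50.
17402 > 17338.50 → outlier.
All remaining values lie within [1126.50, 17338.50].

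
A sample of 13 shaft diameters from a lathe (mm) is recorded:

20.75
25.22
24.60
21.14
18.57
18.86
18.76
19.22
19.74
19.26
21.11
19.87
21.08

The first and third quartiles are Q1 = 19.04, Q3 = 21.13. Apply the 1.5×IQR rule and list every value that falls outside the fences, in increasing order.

24.60, 25.22

IQR = Q3 − Q1 = 21.13 − 19.04 = 2.09.
Lower fence = Q1 − 1.5·IQR = 19.04 − 3.135 = 15.905.
Upper fence = Q3 + 1.5·IQR = 21.13 + 3.135 = 24.265.
24.60 > 24.265 → outlier.
25.22 > 24.265 → outlier.
All remaining values lie within [15.905, 24.265].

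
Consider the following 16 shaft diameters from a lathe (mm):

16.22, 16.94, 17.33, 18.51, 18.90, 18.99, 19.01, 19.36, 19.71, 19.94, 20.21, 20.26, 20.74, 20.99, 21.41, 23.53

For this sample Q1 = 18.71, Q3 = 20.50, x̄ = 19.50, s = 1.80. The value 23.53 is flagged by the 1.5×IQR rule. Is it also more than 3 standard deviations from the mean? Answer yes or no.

no

z = (23.53 − 19.50) / 1.80 = 2.24.
|z| = 2.24 ≤ 3.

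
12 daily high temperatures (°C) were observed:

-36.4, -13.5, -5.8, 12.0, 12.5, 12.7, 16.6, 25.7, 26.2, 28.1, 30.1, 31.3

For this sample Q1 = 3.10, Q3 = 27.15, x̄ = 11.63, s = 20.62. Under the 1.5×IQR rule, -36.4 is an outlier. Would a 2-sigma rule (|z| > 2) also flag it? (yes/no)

yes

z = (-36.4 − 11.63) / 20.62 = -2.33.
|z| = 2.33 > 2.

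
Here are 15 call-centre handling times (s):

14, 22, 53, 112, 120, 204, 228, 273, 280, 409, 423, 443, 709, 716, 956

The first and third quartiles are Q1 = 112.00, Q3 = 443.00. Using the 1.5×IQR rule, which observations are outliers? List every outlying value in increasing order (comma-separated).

IQR = Q3 − Q1 = 443.00 − 112.00 = 331.00.
Lower fence = Q1 − 1.5·IQR = 112.00 − 496.50 = -384.50.
Upper fence = Q3 + 1.5·IQR = 443.00 + 496.50 = 939.50.
956 > 939.50 → outlier.
All remaining values lie within [-384.50, 939.50].

956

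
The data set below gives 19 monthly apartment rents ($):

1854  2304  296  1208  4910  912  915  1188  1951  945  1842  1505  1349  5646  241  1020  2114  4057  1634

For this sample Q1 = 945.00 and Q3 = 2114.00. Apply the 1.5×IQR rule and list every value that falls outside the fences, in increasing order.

IQR = Q3 − Q1 = 2114.00 − 945.00 = 1169.00.
Lower fence = Q1 − 1.5·IQR = 945.00 − 1753.50 = -808.50.
Upper fence = Q3 + 1.5·IQR = 2114.00 + 1753.50 = 3867.50.
4057 > 3867.50 → outlier.
4910 > 3867.50 → outlier.
5646 > 3867.50 → outlier.
All remaining values lie within [-808.50, 3867.50].

4057, 4910, 5646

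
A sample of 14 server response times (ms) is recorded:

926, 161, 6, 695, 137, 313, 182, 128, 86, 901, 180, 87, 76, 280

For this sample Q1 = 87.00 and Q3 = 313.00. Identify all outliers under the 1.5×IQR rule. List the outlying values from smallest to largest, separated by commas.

695, 901, 926

IQR = Q3 − Q1 = 313.00 − 87.00 = 226.00.
Lower fence = Q1 − 1.5·IQR = 87.00 − 339.00 = -252.00.
Upper fence = Q3 + 1.5·IQR = 313.00 + 339.00 = 652.00.
695 > 652.00 → outlier.
901 > 652.00 → outlier.
926 > 652.00 → outlier.
All remaining values lie within [-252.00, 652.00].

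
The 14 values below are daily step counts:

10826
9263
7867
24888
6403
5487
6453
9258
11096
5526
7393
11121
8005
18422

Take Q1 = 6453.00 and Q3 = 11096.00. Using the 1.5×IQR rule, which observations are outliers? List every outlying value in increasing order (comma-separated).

18422, 24888

IQR = Q3 − Q1 = 11096.00 − 6453.00 = 4643.00.
Lower fence = Q1 − 1.5·IQR = 6453.00 − 6964.50 = -511.50.
Upper fence = Q3 + 1.5·IQR = 11096.00 + 6964.50 = 18060.50.
18422 > 18060.50 → outlier.
24888 > 18060.50 → outlier.
All remaining values lie within [-511.50, 18060.50].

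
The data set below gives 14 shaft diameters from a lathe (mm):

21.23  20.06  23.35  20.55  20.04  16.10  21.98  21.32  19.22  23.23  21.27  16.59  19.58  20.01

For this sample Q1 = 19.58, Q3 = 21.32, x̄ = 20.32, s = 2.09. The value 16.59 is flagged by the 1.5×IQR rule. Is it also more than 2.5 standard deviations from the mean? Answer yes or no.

no

z = (16.59 − 20.32) / 2.09 = -1.78.
|z| = 1.78 ≤ 2.5.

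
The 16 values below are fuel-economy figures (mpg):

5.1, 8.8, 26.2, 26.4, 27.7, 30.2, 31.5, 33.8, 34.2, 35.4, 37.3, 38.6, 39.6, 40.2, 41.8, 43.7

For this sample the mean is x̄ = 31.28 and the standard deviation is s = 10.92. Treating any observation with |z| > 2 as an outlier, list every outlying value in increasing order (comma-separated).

5.1, 8.8

Cutoffs at x̄ ± 2s: 31.28 ± 2·10.92 = [9.44, 53.12].
5.1: z = -2.40, |z| > 2 → outlier.
8.8: z = -2.06, |z| > 2 → outlier.
Every other value lies within [9.44, 53.12].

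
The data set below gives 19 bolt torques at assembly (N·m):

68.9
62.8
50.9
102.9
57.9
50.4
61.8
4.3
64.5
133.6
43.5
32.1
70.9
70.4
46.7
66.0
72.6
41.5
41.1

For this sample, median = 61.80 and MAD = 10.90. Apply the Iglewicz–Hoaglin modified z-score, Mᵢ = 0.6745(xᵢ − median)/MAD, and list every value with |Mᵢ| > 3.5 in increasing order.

4.3, 133.6

|Mᵢ| > 3.5 ⇔ |xᵢ − 61.80| > 3.5·10.90/0.6745 = 56.56.
So outliers lie outside [5.24, 118.36].
4.3: M = -3.56 → outlier.
133.6: M = 4.44 → outlier.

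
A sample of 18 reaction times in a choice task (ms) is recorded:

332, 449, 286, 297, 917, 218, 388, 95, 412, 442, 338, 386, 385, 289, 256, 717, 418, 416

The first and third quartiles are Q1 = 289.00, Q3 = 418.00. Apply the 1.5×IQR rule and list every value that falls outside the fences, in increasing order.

95, 717, 917

IQR = Q3 − Q1 = 418.00 − 289.00 = 129.00.
Lower fence = Q1 − 1.5·IQR = 289.00 − 193.50 = 95.50.
Upper fence = Q3 + 1.5·IQR = 418.00 + 193.50 = 611.50.
95 < 95.50 → outlier.
717 > 611.50 → outlier.
917 > 611.50 → outlier.
All remaining values lie within [95.50, 611.50].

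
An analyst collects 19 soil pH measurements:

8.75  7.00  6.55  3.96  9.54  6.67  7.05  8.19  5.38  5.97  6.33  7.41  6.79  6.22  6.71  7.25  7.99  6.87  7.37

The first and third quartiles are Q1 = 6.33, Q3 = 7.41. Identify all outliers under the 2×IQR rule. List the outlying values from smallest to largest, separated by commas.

IQR = Q3 − Q1 = 7.41 − 6.33 = 1.08.
Lower fence = Q1 − 2·IQR = 6.33 − 2.16 = 4.17.
Upper fence = Q3 + 2·IQR = 7.41 + 2.16 = 9.57.
3.96 < 4.17 → outlier.
All remaining values lie within [4.17, 9.57].

3.96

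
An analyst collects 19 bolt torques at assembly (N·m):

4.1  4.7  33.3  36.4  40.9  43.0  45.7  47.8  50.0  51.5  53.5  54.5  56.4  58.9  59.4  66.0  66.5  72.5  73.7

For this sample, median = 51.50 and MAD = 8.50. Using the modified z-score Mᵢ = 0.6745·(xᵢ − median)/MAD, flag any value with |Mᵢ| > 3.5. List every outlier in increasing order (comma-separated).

|Mᵢ| > 3.5 ⇔ |xᵢ − 51.50| > 3.5·8.50/0.6745 = 44.11.
So outliers lie outside [7.39, 95.61].
4.1: M = -3.76 → outlier.
4.7: M = -3.71 → outlier.

4.1, 4.7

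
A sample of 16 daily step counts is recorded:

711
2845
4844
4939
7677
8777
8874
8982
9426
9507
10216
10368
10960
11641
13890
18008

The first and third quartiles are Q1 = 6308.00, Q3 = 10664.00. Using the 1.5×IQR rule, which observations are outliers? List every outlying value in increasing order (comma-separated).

IQR = Q3 − Q1 = 10664.00 − 6308.00 = 4356.00.
Lower fence = Q1 − 1.5·IQR = 6308.00 − 6534.00 = -226.00.
Upper fence = Q3 + 1.5·IQR = 10664.00 + 6534.00 = 17198.00.
18008 > 17198.00 → outlier.
All remaining values lie within [-226.00, 17198.00].

18008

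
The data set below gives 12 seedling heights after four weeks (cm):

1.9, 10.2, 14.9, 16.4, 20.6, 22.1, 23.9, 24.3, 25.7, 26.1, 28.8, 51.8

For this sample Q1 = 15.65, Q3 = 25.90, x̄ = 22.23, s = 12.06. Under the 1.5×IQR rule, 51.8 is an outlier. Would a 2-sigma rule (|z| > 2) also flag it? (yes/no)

z = (51.8 − 22.23) / 12.06 = 2.45.
|z| = 2.45 > 2.

yes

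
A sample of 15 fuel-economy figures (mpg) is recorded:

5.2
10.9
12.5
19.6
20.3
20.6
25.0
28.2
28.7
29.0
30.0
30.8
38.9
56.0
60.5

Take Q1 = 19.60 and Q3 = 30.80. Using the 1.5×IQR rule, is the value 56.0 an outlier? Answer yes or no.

IQR = Q3 − Q1 = 30.80 − 19.60 = 11.20.
Lower fence = Q1 − 1.5·IQR = 19.60 − 16.80 = 2.80.
Upper fence = Q3 + 1.5·IQR = 30.80 + 16.80 = 47.60.
56.0 lies above the upper fence.

yes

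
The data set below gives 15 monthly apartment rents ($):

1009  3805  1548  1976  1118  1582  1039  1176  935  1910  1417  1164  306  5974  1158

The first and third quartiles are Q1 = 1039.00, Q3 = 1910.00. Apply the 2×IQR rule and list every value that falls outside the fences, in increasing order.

IQR = Q3 − Q1 = 1910.00 − 1039.00 = 871.00.
Lower fence = Q1 − 2·IQR = 1039.00 − 1742.00 = -703.00.
Upper fence = Q3 + 2·IQR = 1910.00 + 1742.00 = 3652.00.
3805 > 3652.00 → outlier.
5974 > 3652.00 → outlier.
All remaining values lie within [-703.00, 3652.00].

3805, 5974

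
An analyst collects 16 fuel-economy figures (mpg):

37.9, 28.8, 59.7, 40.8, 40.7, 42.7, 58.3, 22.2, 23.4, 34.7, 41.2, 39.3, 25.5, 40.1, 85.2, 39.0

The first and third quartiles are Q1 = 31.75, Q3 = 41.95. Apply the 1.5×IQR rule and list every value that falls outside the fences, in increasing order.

IQR = Q3 − Q1 = 41.95 − 31.75 = 10.20.
Lower fence = Q1 − 1.5·IQR = 31.75 − 15.30 = 16.45.
Upper fence = Q3 + 1.5·IQR = 41.95 + 15.30 = 57.25.
58.3 > 57.25 → outlier.
59.7 > 57.25 → outlier.
85.2 > 57.25 → outlier.
All remaining values lie within [16.45, 57.25].

58.3, 59.7, 85.2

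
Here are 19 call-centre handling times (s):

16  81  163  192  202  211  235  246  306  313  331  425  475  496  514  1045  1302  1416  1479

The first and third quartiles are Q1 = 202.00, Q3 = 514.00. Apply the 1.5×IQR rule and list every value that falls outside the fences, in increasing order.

IQR = Q3 − Q1 = 514.00 − 202.00 = 312.00.
Lower fence = Q1 − 1.5·IQR = 202.00 − 468.00 = -266.00.
Upper fence = Q3 + 1.5·IQR = 514.00 + 468.00 = 982.00.
1045 > 982.00 → outlier.
1302 > 982.00 → outlier.
1416 > 982.00 → outlier.
1479 > 982.00 → outlier.
All remaining values lie within [-266.00, 982.00].

1045, 1302, 1416, 1479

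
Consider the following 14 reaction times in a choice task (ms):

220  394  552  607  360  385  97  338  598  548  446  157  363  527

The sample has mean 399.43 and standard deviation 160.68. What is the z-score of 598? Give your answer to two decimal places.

1.24

z = (598 − 399.43) / 160.68 = 1.24.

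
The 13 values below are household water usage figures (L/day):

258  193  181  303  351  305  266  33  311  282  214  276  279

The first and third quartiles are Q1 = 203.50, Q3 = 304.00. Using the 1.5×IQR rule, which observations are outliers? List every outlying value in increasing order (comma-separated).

33

IQR = Q3 − Q1 = 304.00 − 203.50 = 100.50.
Lower fence = Q1 − 1.5·IQR = 203.50 − 150.75 = 52.75.
Upper fence = Q3 + 1.5·IQR = 304.00 + 150.75 = 454.75.
33 < 52.75 → outlier.
All remaining values lie within [52.75, 454.75].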